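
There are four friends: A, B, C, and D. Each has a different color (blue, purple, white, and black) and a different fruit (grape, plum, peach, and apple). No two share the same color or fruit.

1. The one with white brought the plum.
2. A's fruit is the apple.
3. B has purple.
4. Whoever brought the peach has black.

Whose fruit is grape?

B

With clues 1–2, A is impossible for the one with fruit grape.
With clues 1–4, C and D are impossible for the one with fruit grape.
That leaves B.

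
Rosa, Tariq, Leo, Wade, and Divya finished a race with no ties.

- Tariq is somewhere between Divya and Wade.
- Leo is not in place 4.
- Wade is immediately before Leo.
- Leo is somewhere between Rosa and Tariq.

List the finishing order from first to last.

From clue 1: Tariq is in {2,3,4}.
From clues 1–4: Rosa → place 1, Wade → place 2, Leo → place 3, Tariq → place 4, Divya → place 5.

Rosa, Wade, Leo, Tariq, Divya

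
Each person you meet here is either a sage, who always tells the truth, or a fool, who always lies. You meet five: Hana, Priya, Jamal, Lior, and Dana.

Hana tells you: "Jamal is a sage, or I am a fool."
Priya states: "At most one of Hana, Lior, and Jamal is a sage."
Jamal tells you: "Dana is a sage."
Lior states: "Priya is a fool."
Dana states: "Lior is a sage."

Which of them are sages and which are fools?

Consider Hana. Suppose Hana is a fool.
Then Hana's own statement would have to be false, but it can't be — contradiction.
So Hana is a sage.
Consider Priya. Suppose Priya is a sage.
Then no assignment of the remaining roles makes every statement match its speaker's type — contradiction.
So Priya is a fool.
With that fixed, Lior's statement is true, so Lior is a sage.
With that fixed, Dana's statement is true, so Dana is a sage.
With that fixed, Jamal's statement is true, so Jamal is a sage.

Hana: sage, Priya: fool, Jamal: sage, Lior: sage, Dana: sage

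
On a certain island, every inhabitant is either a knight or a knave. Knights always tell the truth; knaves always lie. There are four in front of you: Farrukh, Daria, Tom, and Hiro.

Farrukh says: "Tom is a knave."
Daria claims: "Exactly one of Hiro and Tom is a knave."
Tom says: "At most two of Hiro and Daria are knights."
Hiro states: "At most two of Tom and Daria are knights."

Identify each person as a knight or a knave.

Farrukh: knave, Daria: knave, Tom: knight, Hiro: knight

Regardless of anyone's role, Tom's statement is true, so Tom is a knight.
With that fixed, Hiro's statement is true, so Hiro is a knight.
With that fixed, Farrukh's statement is false, so Farrukh is a knave.
With that fixed, Daria's statement is false, so Daria is a knave.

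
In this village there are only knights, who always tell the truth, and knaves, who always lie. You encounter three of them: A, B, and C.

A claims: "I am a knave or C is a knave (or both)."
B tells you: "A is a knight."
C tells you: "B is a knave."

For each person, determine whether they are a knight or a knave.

A: knight, B: knight, C: knave

Consider A. Suppose A is a knave.
Then A's own statement would have to be false, but it can't be — contradiction.
So A is a knight.
With that fixed, B's statement is true, so B is a knight.
With that fixed, C's statement is false, so C is a knave.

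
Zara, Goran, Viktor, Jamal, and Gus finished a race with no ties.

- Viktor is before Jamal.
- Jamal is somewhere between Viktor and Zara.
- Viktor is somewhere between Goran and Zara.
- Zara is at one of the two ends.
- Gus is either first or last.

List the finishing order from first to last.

From clue 1: Viktor is in {1,2,3,4}.
From clues 1–2: Zara is in {3,4,5}.
From clues 1–3: Zara is in {4,5}.
From clues 1–4: Zara → place 5.
From clues 1–5: Gus → place 1, Goran → place 2, Viktor → place 3, Jamal → place 4.

Gus, Goran, Viktor, Jamal, Zara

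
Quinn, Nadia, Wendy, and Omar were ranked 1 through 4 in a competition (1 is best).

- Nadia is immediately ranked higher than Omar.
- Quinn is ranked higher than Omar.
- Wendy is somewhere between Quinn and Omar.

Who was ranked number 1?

Quinn

With clue 1, Omar is ruled out for rank 1.
With clues 1–2, Nadia is ruled out for rank 1.
With clues 1–3, Wendy is ruled out for rank 1.
So rank 1 is Quinn.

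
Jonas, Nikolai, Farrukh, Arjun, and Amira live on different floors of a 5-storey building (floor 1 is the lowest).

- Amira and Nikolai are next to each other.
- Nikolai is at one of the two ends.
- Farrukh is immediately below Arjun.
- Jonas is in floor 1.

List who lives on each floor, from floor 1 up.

Jonas, Farrukh, Arjun, Amira, Nikolai

From clues 1–2: Nikolai is in {1,5}.
From clues 1–4: Jonas → floor 1, Farrukh → floor 2, Arjun → floor 3, Amira → floor 4, Nikolai → floor 5.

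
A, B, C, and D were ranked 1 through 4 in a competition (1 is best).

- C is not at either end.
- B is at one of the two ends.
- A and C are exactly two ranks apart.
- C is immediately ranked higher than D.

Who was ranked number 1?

With clue 1, C is ruled out for rank 1.
With clues 1–3, D is ruled out for rank 1.
With clues 1–4, A is ruled out for rank 1.
So rank 1 is B.

B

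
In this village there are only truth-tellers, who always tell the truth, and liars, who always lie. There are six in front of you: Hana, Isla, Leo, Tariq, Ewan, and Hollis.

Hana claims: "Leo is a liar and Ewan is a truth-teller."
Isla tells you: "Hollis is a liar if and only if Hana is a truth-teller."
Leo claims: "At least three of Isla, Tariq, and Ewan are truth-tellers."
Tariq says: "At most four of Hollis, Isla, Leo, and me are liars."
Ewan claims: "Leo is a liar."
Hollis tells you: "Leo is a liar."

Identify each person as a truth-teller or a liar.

Regardless of anyone's role, Tariq's statement is true, so Tariq is a truth-teller.
Consider Hana. Suppose Hana is a liar.
Then no assignment of the remaining roles makes every statement match its speaker's type — contradiction.
So Hana is a truth-teller.
Consider Isla. Suppose Isla is a truth-teller.
Then no assignment of the remaining roles makes every statement match its speaker's type — contradiction.
So Isla is a liar.
With that fixed, Leo's statement is false, so Leo is a liar.
With that fixed, Ewan's statement is true, so Ewan is a truth-teller.
With that fixed, Hollis's statement is true, so Hollis is a truth-teller.

Hana: truth-teller, Isla: liar, Leo: liar, Tariq: truth-teller, Ewan: truth-teller, Hollis: truth-teller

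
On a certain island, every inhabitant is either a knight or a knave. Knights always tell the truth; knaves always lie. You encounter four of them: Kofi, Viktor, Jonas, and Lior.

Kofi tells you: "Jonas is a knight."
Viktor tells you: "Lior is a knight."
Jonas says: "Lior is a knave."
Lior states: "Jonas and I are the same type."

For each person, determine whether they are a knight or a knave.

Consider Kofi. Suppose Kofi is a knave.
Then no assignment of the remaining roles makes every statement match its speaker's type — contradiction.
So Kofi is a knight.
Consider Viktor. Suppose Viktor is a knight.
Then no assignment of the remaining roles makes every statement match its speaker's type — contradiction.
So Viktor is a knave.
Consider Jonas. Suppose Jonas is a knave.
Then Kofi's statement comes out false, contradicting Kofi being a knight.
So Jonas is a knight.
Consider Lior. Suppose Lior is a knight.
Then Viktor's statement comes out true, contradicting Viktor being a knave.
So Lior is a knave.

Kofi: knight, Viktor: knave, Jonas: knight, Lior: knave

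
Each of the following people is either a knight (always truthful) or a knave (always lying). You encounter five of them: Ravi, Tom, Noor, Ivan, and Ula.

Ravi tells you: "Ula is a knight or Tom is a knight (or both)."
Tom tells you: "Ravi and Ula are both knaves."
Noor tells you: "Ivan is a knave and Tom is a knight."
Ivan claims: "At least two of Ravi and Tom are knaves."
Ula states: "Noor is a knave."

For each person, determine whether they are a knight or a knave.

Ravi: knight, Tom: knave, Noor: knave, Ivan: knave, Ula: knight

Consider Ravi. Suppose Ravi is a knave.
Then no assignment of the remaining roles makes every statement match its speaker's type — contradiction.
So Ravi is a knight.
With that fixed, Tom's statement is false, so Tom is a knave.
With that fixed, Noor's statement is false, so Noor is a knave.
With that fixed, Ivan's statement is false, so Ivan is a knave.
With that fixed, Ula's statement is true, so Ula is a knight.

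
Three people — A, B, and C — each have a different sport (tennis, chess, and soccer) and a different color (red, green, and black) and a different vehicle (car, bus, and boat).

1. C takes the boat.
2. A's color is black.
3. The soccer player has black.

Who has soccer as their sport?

A

With clues 1–3, B and C are impossible for the one with sport soccer.
That leaves A.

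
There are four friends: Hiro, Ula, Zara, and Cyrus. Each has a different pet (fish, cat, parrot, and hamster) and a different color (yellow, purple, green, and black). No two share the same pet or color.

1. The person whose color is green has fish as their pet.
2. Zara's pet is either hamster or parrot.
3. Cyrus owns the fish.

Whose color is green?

With clues 1–2, Zara is impossible for the one with color green.
With clues 1–3, Hiro and Ula are impossible for the one with color green.
That leaves Cyrus.

Cyrus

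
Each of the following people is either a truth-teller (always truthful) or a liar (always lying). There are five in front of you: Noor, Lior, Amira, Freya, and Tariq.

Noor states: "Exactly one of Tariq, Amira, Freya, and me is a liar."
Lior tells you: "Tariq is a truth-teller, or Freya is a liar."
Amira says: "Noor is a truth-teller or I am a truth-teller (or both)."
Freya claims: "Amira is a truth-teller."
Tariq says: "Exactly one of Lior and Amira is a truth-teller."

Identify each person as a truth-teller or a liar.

Consider Noor. Suppose Noor is a truth-teller.
Then no assignment of the remaining roles makes every statement match its speaker's type — contradiction.
So Noor is a liar.
Consider Lior. Suppose Lior is a liar.
Then no assignment of the remaining roles makes every statement match its speaker's type — contradiction.
So Lior is a truth-teller.
Consider Amira. Suppose Amira is a truth-teller.
Then no assignment of the remaining roles makes every statement match its speaker's type — contradiction.
So Amira is a liar.
With that fixed, Freya's statement is false, so Freya is a liar.
With that fixed, Tariq's statement is true, so Tariq is a truth-teller.

Noor: liar, Lior: truth-teller, Amira: liar, Freya: liar, Tariq: truth-teller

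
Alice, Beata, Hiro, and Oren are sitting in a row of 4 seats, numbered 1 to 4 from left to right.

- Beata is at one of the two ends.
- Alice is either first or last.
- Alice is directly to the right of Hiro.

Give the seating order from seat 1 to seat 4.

Beata, Oren, Hiro, Alice

From clue 1: Beata is in {1,4}.
From clues 1–2: Alice is in {1,4}.
From clues 1–3: Beata → seat 1, Oren → seat 2, Hiro → seat 3, Alice → seat 4.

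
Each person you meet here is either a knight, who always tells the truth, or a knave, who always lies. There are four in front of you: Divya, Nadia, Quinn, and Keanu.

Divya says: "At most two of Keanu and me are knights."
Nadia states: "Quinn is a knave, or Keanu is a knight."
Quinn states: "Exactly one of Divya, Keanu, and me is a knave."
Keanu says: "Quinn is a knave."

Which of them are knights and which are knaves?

Regardless of anyone's role, Divya's statement is true, so Divya is a knight.
Consider Nadia. Suppose Nadia is a knight.
Then no assignment of the remaining roles makes every statement match its speaker's type — contradiction.
So Nadia is a knave.
Consider Quinn. Suppose Quinn is a knave.
Then Nadia's statement comes out true, contradicting Nadia being a knave.
So Quinn is a knight.
With that fixed, Keanu's statement is false, so Keanu is a knave.

Divya: knight, Nadia: knave, Quinn: knight, Keanu: knave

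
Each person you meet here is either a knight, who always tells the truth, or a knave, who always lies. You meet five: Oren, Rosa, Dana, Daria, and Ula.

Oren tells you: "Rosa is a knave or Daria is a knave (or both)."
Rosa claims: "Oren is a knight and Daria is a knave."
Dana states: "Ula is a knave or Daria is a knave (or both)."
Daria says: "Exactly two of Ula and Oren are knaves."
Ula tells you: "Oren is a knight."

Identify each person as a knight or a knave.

Consider Oren. Suppose Oren is a knave.
Then no assignment of the remaining roles makes every statement match its speaker's type — contradiction.
So Oren is a knight.
With that fixed, Daria's statement is false, so Daria is a knave.
With that fixed, Ula's statement is true, so Ula is a knight.
With that fixed, Rosa's statement is true, so Rosa is a knight.
With that fixed, Dana's statement is true, so Dana is a knight.

Oren: knight, Rosa: knight, Dana: knight, Daria: knave, Ula: knight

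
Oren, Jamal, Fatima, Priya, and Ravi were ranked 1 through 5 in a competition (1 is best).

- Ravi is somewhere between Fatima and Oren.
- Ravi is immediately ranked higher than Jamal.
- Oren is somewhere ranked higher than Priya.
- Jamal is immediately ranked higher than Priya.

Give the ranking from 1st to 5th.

From clue 1: Ravi is in {2,3,4}.
From clues 1–2: Jamal is in {3,4}.
From clues 1–3: Oren is in {1,4}.
From clues 1–4: Oren → rank 1, Ravi → rank 2, Jamal → rank 3, Priya → rank 4, Fatima → rank 5.

Oren, Ravi, Jamal, Priya, Fatima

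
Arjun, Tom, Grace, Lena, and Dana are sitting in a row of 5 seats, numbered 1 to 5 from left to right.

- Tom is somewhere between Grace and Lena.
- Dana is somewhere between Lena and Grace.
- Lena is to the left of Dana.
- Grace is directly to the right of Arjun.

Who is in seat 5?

With clue 1, Tom is ruled out for seat 5.
With clues 1–2, Dana is ruled out for seat 5.
With clues 1–3, Lena is ruled out for seat 5.
With clues 1–4, Arjun is ruled out for seat 5.
So seat 5 is Grace.

Grace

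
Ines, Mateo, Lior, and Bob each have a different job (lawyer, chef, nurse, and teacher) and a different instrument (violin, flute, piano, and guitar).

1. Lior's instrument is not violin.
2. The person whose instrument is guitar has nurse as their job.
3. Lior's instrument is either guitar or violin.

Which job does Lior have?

With clues 1–3, chef, lawyer, and teacher are impossible for Lior's job.
That leaves nurse.

nurse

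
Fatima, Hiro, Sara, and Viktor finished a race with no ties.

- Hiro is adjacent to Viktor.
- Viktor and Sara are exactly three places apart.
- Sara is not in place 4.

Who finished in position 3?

With clues 1–2, Sara and Viktor are ruled out for place 3.
With clues 1–3, Fatima is ruled out for place 3.
So place 3 is Hiro.

Hiro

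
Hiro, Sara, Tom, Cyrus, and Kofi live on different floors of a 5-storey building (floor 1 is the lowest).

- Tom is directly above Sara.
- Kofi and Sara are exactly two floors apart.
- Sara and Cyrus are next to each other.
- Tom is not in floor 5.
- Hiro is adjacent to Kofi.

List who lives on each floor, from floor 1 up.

From clue 1: Sara is in {1,2,3,4}.
From clues 1–3: Hiro is in {1,5}.
From clues 1–5: Cyrus → floor 1, Sara → floor 2, Tom → floor 3, Kofi → floor 4, Hiro → floor 5.

Cyrus, Sara, Tom, Kofi, Hiro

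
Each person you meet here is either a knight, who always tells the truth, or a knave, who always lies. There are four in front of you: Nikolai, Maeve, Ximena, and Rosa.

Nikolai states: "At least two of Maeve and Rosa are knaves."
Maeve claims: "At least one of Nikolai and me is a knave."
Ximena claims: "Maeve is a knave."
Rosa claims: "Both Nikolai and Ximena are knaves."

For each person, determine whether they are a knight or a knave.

Consider Nikolai. Suppose Nikolai is a knight.
Then whichever role Maeve has, Maeve's statement has the wrong truth value — contradiction.
So Nikolai is a knave.
With that fixed, Maeve's statement is true, so Maeve is a knight.
With that fixed, Ximena's statement is false, so Ximena is a knave.
With that fixed, Rosa's statement is true, so Rosa is a knight.

Nikolai: knave, Maeve: knight, Ximena: knave, Rosa: knight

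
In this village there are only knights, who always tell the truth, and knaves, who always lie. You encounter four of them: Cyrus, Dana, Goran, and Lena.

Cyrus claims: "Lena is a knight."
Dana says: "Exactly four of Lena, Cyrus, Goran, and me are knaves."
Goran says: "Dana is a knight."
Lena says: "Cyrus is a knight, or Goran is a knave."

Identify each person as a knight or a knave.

Consider Cyrus. Suppose Cyrus is a knave.
Then no assignment of the remaining roles makes every statement match its speaker's type — contradiction.
So Cyrus is a knight.
With that fixed, Dana's statement is false, so Dana is a knave.
With that fixed, Goran's statement is false, so Goran is a knave.
With that fixed, Lena's statement is true, so Lena is a knight.

Cyrus: knight, Dana: knave, Goran: knave, Lena: knight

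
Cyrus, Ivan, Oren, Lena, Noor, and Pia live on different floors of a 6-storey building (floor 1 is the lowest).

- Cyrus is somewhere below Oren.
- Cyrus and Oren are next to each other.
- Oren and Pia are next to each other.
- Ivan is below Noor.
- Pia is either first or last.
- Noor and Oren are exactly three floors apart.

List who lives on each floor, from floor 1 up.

Ivan, Noor, Lena, Cyrus, Oren, Pia

From clue 1: Cyrus is in {1,2,3,4,5}.
From clues 1–3: Cyrus is in {1,2,3,4}.
From clues 1–5: Cyrus → floor 4, Oren → floor 5, Pia → floor 6.
From clues 1–6: Ivan → floor 1, Noor → floor 2, Lena → floor 3.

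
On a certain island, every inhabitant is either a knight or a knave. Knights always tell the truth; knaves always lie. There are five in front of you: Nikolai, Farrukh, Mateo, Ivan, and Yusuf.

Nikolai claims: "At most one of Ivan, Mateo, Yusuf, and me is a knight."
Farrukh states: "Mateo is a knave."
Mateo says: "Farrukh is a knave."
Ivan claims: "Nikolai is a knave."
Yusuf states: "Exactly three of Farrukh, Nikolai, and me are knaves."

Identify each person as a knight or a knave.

Nikolai: knight, Farrukh: knight, Mateo: knave, Ivan: knave, Yusuf: knave

Consider Nikolai. Suppose Nikolai is a knave.
Then no assignment of the remaining roles makes every statement match its speaker's type — contradiction.
So Nikolai is a knight.
With that fixed, Ivan's statement is false, so Ivan is a knave.
With that fixed, Yusuf's statement is false, so Yusuf is a knave.
Consider Farrukh. Suppose Farrukh is a knave.
Then no assignment of the remaining roles makes every statement match its speaker's type — contradiction.
So Farrukh is a knight.
With that fixed, Mateo's statement is false, so Mateo is a knave.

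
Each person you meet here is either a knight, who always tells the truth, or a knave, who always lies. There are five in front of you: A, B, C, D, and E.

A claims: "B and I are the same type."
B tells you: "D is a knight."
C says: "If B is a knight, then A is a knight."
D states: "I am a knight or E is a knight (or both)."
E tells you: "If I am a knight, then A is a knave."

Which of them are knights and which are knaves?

Consider A. Suppose A is a knight.
Then whichever role E has, E's statement has the wrong truth value — contradiction.
So A is a knave.
With that fixed, E's statement is true, so E is a knight.
With that fixed, D's statement is true, so D is a knight.
With that fixed, B's statement is true, so B is a knight.
With that fixed, C's statement is false, so C is a knave.

A: knave, B: knight, C: knave, D: knight, E: knight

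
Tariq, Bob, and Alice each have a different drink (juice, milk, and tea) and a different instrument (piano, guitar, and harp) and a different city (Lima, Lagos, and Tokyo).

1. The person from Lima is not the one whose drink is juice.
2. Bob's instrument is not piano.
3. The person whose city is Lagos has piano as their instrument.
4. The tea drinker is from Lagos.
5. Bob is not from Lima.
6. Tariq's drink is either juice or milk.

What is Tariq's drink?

milk

With clues 1–5, juice is impossible for Tariq's drink.
With clues 1–6, tea is impossible for Tariq's drink.
That leaves milk.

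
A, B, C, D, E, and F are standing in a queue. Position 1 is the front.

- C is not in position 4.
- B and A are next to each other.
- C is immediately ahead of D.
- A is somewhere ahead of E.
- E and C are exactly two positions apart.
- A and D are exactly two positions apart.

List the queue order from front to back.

From clue 1: C is in {1,2,3,5,6}.
From clues 1–3: C is in {1,2,3,5}.
From clues 1–5: A is in {1,2}.
From clues 1–6: B → position 1, A → position 2, C → position 3, D → position 4, E → position 5, F → position 6.

B, A, C, D, E, F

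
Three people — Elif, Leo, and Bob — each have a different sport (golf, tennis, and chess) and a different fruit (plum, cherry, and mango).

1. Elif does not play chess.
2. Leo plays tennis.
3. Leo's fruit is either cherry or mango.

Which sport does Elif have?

Clue 1 rules out chess for Elif's sport.
With clues 1–2, tennis is impossible for Elif's sport.
That leaves golf.

golf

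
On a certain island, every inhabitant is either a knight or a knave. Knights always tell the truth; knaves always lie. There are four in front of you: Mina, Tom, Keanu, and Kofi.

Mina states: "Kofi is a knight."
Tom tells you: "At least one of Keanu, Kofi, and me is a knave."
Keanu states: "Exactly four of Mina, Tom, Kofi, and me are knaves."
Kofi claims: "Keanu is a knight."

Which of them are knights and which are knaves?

Mina: knave, Tom: knight, Keanu: knave, Kofi: knave

Consider Mina. Suppose Mina is a knight.
Then no assignment of the remaining roles makes every statement match its speaker's type — contradiction.
So Mina is a knave.
Consider Tom. Suppose Tom is a knave.
Then Tom's own statement would have to be false, but it can't be — contradiction.
So Tom is a knight.
With that fixed, Keanu's statement is false, so Keanu is a knave.
With that fixed, Kofi's statement is false, so Kofi is a knave.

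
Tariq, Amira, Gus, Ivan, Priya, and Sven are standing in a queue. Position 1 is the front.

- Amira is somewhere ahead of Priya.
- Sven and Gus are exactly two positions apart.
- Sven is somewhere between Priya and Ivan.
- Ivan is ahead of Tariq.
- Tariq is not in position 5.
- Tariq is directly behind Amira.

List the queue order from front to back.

From clue 1: Amira is in {1,2,3,4,5}.
From clues 1–3: Sven is in {2,3,4,5}.
From clues 1–5: Tariq is in {2,3,4,6}.
From clues 1–6: Ivan → position 1, Amira → position 2, Tariq → position 3, Sven → position 4, Priya → position 5, Gus → position 6.

Ivan, Amira, Tariq, Sven, Priya, Gus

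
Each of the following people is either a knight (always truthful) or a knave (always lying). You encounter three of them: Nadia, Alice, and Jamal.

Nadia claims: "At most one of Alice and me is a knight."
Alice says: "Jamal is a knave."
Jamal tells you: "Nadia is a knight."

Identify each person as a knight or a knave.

Consider Nadia. Suppose Nadia is a knave.
Then Nadia's own statement would have to be false, but it can't be — contradiction.
So Nadia is a knight.
With that fixed, Jamal's statement is true, so Jamal is a knight.
With that fixed, Alice's statement is false, so Alice is a knave.

Nadia: knight, Alice: knave, Jamal: knight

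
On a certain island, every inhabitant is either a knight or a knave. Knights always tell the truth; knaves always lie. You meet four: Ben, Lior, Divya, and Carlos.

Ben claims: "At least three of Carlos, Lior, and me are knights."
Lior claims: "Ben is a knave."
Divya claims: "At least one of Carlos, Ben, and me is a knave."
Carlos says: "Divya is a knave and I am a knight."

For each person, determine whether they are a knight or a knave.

Ben: knave, Lior: knight, Divya: knight, Carlos: knave

Consider Ben. Suppose Ben is a knight.
Then no assignment of the remaining roles makes every statement match its speaker's type — contradiction.
So Ben is a knave.
With that fixed, Lior's statement is true, so Lior is a knight.
With that fixed, Divya's statement is true, so Divya is a knight.
With that fixed, Carlos's statement is false, so Carlos is a knave.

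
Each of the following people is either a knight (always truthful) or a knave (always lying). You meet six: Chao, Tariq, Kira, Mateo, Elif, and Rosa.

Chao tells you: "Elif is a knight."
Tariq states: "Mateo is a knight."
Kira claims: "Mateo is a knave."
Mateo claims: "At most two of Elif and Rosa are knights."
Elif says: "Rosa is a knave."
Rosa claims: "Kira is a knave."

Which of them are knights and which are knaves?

Regardless of anyone's role, Mateo's statement is true, so Mateo is a knight.
With that fixed, Tariq's statement is true, so Tariq is a knight.
With that fixed, Kira's statement is false, so Kira is a knave.
With that fixed, Rosa's statement is true, so Rosa is a knight.
With that fixed, Elif's statement is false, so Elif is a knave.
With that fixed, Chao's statement is false, so Chao is a knave.

Chao: knave, Tariq: knight, Kira: knave, Mateo: knight, Elif: knave, Rosa: knight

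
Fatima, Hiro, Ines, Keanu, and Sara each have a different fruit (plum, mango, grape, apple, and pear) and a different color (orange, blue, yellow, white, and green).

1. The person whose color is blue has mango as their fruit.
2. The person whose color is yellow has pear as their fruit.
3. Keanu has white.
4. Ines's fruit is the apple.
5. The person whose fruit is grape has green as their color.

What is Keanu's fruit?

With clues 1–3, mango and pear are impossible for Keanu's fruit.
With clues 1–4, apple is impossible for Keanu's fruit.
With clues 1–5, grape is impossible for Keanu's fruit.
That leaves plum.

plum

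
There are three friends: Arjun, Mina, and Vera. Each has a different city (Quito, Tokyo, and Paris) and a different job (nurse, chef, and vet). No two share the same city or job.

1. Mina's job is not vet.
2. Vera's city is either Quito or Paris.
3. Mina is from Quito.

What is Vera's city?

Paris

With clues 1–2, Tokyo is impossible for Vera's city.
With clues 1–3, Quito is impossible for Vera's city.
That leaves Paris.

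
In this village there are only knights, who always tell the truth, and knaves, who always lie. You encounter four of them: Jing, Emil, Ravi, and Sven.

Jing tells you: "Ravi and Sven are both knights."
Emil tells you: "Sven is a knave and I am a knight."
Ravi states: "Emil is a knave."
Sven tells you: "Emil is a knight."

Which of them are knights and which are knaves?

Jing: knave, Emil: knave, Ravi: knight, Sven: knave

Consider Jing. Suppose Jing is a knight.
Then no assignment of the remaining roles makes every statement match its speaker's type — contradiction.
So Jing is a knave.
Consider Emil. Suppose Emil is a knight.
Then no assignment of the remaining roles makes every statement match its speaker's type — contradiction.
So Emil is a knave.
With that fixed, Ravi's statement is true, so Ravi is a knight.
With that fixed, Sven's statement is false, so Sven is a knave.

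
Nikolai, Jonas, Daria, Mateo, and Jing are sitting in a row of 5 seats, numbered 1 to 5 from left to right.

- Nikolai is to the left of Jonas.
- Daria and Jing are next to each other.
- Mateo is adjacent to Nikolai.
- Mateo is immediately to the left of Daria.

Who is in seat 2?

Mateo

With clues 1–3, Jonas is ruled out for seat 2.
With clues 1–4, Daria, Jing, and Nikolai are ruled out for seat 2.
So seat 2 is Mateo.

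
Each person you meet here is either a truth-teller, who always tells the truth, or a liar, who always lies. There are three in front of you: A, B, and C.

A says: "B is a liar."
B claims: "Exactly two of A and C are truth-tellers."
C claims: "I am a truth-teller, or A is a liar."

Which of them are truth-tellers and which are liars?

A: truth-teller, B: liar, C: liar

Consider A. Suppose A is a liar.
Then no assignment of the remaining roles makes every statement match its speaker's type — contradiction.
So A is a truth-teller.
Consider B. Suppose B is a truth-teller.
Then A's statement comes out false, contradicting A being a truth-teller.
So B is a liar.
Consider C. Suppose C is a truth-teller.
Then B's statement comes out true, contradicting B being a liar.
So C is a liar.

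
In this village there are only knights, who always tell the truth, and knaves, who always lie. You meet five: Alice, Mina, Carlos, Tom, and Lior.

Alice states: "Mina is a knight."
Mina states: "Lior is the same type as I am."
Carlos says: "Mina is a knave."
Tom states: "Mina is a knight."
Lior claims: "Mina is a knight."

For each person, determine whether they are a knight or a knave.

Alice: knight, Mina: knight, Carlos: knave, Tom: knight, Lior: knight

Consider Alice. Suppose Alice is a knave.
Then no assignment of the remaining roles makes every statement match its speaker's type — contradiction.
So Alice is a knight.
Consider Mina. Suppose Mina is a knave.
Then Alice's statement comes out false, contradicting Alice being a knight.
So Mina is a knight.
With that fixed, Carlos's statement is false, so Carlos is a knave.
With that fixed, Tom's statement is true, so Tom is a knight.
With that fixed, Lior's statement is true, so Lior is a knight.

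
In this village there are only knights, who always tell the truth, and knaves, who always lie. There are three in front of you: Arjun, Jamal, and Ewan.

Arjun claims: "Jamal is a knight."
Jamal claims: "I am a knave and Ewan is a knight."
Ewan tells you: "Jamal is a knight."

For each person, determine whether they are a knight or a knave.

Arjun: knave, Jamal: knave, Ewan: knave

Consider Arjun. Suppose Arjun is a knight.
Then no assignment of the remaining roles makes every statement match its speaker's type — contradiction.
So Arjun is a knave.
Consider Jamal. Suppose Jamal is a knight.
Then Arjun's statement comes out true, contradicting Arjun being a knave.
So Jamal is a knave.
With that fixed, Ewan's statement is false, so Ewan is a knave.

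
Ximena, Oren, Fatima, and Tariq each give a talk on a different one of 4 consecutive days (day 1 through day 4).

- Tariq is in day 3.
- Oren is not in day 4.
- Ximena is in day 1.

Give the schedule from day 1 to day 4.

Ximena, Oren, Tariq, Fatima

From clue 1: Tariq → day 3.
From clues 1–2: Oren is in {1,2}.
From clues 1–3: Ximena → day 1, Oren → day 2, Fatima → day 4.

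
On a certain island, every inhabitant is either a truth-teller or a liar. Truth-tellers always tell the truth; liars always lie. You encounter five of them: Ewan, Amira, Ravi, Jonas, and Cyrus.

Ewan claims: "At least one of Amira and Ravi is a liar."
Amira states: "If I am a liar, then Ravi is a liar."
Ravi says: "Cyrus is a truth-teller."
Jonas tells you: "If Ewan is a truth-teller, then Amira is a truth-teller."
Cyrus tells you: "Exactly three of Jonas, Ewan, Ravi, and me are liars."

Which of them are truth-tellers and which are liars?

Ewan: truth-teller, Amira: truth-teller, Ravi: liar, Jonas: truth-teller, Cyrus: liar

Consider Ewan. Suppose Ewan is a liar.
Then no assignment of the remaining roles makes every statement match its speaker's type — contradiction.
So Ewan is a truth-teller.
Consider Amira. Suppose Amira is a liar.
Then no assignment of the remaining roles makes every statement match its speaker's type — contradiction.
So Amira is a truth-teller.
With that fixed, Jonas's statement is true, so Jonas is a truth-teller.
With that fixed, Cyrus's statement is false, so Cyrus is a liar.
With that fixed, Ravi's statement is false, so Ravi is a liar.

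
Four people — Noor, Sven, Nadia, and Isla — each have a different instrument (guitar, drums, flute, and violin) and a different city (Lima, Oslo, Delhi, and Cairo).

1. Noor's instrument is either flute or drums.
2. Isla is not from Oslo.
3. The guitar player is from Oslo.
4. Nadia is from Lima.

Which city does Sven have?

With clues 1–4, Cairo, Delhi, and Lima are impossible for Sven's city.
That leaves Oslo.

Oslo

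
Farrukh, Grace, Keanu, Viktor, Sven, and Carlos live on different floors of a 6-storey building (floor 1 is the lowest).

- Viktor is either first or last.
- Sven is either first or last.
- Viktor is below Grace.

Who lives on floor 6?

Sven

With clues 1–2, Carlos, Farrukh, Grace, and Keanu are ruled out for floor 6.
With clues 1–3, Viktor is ruled out for floor 6.
So floor 6 is Sven.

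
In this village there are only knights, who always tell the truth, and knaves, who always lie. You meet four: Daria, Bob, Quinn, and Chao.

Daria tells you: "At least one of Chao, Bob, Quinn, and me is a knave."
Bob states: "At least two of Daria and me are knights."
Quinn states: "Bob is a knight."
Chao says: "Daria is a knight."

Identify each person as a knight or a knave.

Consider Daria. Suppose Daria is a knave.
Then Daria's own statement would have to be false, but it can't be — contradiction.
So Daria is a knight.
With that fixed, Chao's statement is true, so Chao is a knight.
Consider Bob. Suppose Bob is a knight.
Then no assignment of the remaining roles makes every statement match its speaker's type — contradiction.
So Bob is a knave.
With that fixed, Quinn's statement is false, so Quinn is a knave.

Daria: knight, Bob: knave, Quinn: knave, Chao: knight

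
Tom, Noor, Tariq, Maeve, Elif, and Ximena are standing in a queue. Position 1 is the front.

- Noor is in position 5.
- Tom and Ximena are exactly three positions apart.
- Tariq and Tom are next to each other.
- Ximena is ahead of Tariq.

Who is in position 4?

With clue 1, Noor is ruled out for position 4.
With clues 1–4, Elif, Maeve, Tariq, and Ximena are ruled out for position 4.
So position 4 is Tom.

Tom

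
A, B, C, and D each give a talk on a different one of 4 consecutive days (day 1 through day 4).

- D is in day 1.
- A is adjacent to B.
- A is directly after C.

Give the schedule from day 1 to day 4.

D, C, A, B

From clue 1: D → day 1.
From clues 1–2: C is in {2,4}.
From clues 1–3: C → day 2, A → day 3, B → day 4.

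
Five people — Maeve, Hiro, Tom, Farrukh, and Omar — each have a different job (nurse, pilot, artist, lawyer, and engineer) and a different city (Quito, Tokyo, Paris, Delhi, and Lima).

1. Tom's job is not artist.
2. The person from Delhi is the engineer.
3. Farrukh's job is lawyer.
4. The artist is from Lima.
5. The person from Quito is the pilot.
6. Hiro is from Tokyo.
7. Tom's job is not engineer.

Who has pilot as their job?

With clues 1–3, Farrukh is impossible for the one with job pilot.
With clues 1–6, Hiro is impossible for the one with job pilot.
With clues 1–7, Maeve and Omar are impossible for the one with job pilot.
That leaves Tom.

Tom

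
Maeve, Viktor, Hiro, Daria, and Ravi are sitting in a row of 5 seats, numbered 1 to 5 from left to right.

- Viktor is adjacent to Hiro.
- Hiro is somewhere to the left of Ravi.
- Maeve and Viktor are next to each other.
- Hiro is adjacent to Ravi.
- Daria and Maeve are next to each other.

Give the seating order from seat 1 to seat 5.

Daria, Maeve, Viktor, Hiro, Ravi

From clues 1–2: Ravi is in {3,4,5}.
From clues 1–3: Viktor is in {2,3}.
From clues 1–4: Maeve is in {1,2}.
From clues 1–5: Daria → seat 1, Maeve → seat 2, Viktor → seat 3, Hiro → seat 4, Ravi → seat 5.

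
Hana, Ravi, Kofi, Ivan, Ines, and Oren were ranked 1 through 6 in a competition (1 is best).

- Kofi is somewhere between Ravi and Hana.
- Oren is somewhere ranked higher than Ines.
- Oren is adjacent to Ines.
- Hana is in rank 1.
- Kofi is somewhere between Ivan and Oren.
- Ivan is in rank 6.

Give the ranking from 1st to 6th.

Hana, Oren, Ines, Kofi, Ravi, Ivan

From clue 1: Kofi is in {2,3,4,5}.
From clues 1–4: Hana → rank 1.
From clues 1–5: Kofi is in {3,4}.
From clues 1–6: Oren → rank 2, Ines → rank 3, Kofi → rank 4, Ravi → rank 5, Ivan → rank 6.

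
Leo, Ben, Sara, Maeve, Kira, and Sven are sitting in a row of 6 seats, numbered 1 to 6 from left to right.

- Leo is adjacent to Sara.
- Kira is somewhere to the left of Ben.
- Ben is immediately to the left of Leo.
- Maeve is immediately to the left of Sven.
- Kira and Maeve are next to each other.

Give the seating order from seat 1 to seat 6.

From clues 1–2: Ben is in {2,3,4,5,6}.
From clues 1–3: Leo is in {3,4,5}.
From clues 1–4: Leo is in {3,5}.
From clues 1–5: Kira → seat 1, Maeve → seat 2, Sven → seat 3, Ben → seat 4, Leo → seat 5, Sara → seat 6.

Kira, Maeve, Sven, Ben, Leo, Sara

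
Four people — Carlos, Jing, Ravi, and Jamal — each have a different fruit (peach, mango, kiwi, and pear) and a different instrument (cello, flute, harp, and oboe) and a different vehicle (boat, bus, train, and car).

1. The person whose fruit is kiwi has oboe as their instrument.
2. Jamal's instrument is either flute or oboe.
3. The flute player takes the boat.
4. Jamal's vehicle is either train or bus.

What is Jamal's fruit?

kiwi

With clues 1–4, mango, peach, and pear are impossible for Jamal's fruit.
That leaves kiwi.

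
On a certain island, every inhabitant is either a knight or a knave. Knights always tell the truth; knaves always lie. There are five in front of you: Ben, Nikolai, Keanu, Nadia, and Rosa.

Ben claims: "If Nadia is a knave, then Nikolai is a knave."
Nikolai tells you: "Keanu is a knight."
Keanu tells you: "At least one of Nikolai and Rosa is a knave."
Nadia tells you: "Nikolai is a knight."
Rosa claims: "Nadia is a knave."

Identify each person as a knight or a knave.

Ben: knight, Nikolai: knight, Keanu: knight, Nadia: knight, Rosa: knave

Consider Ben. Suppose Ben is a knave.
Then no assignment of the remaining roles makes every statement match its speaker's type — contradiction.
So Ben is a knight.
Consider Nikolai. Suppose Nikolai is a knave.
Then no assignment of the remaining roles makes every statement match its speaker's type — contradiction.
So Nikolai is a knight.
With that fixed, Nadia's statement is true, so Nadia is a knight.
With that fixed, Rosa's statement is false, so Rosa is a knave.
With that fixed, Keanu's statement is true, so Keanu is a knight.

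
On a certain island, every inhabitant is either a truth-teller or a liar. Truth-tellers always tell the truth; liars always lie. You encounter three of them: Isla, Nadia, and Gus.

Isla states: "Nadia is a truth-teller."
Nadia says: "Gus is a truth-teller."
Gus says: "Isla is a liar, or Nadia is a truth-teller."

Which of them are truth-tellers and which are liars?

Isla: truth-teller, Nadia: truth-teller, Gus: truth-teller

Consider Isla. Suppose Isla is a liar.
Then no assignment of the remaining roles makes every statement match its speaker's type — contradiction.
So Isla is a truth-teller.
Consider Nadia. Suppose Nadia is a liar.
Then Isla's statement comes out false, contradicting Isla being a truth-teller.
So Nadia is a truth-teller.
With that fixed, Gus's statement is true, so Gus is a truth-teller.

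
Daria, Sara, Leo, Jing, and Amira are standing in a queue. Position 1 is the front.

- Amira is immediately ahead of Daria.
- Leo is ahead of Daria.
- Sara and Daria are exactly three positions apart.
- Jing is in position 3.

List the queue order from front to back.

From clue 1: Daria is in {2,3,4,5}.
From clues 1–2: Daria is in {3,4,5}.
From clues 1–3: Daria is in {4,5}.
From clues 1–4: Leo → position 1, Sara → position 2, Jing → position 3, Amira → position 4, Daria → position 5.

Leo, Sara, Jing, Amira, Daria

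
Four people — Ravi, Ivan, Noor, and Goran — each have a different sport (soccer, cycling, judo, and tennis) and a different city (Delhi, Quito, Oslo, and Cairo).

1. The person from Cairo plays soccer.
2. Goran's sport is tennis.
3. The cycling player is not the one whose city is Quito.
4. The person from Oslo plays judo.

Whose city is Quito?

With clues 1–4, Ivan, Noor, and Ravi are impossible for the one with city Quito.
That leaves Goran.

Goran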